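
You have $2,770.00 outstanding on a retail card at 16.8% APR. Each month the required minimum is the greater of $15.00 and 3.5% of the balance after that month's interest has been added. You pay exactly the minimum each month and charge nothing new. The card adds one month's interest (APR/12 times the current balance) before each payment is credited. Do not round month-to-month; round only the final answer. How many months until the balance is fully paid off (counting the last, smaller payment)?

123 months

Monthly rate r = 16.8%/12 = 1.4% = 0.014.
While 3.5% of the post-interest balance exceeds $15.00, each month B ← (B·(1+r))·(1 − 0.035), i.e. B shrinks by the factor (1+r)·0.965 = 0.97851.
This holds for months 1–87. Entering month 88 the balance is $418.46; 3.5% of the post-interest balance is now below $15.00, so the flat $15.00 minimum applies from here.
From month 88 a fixed $15.00 at rate r clears $418.46 in 36 more payments. Total: 87 + 36 = 123 months.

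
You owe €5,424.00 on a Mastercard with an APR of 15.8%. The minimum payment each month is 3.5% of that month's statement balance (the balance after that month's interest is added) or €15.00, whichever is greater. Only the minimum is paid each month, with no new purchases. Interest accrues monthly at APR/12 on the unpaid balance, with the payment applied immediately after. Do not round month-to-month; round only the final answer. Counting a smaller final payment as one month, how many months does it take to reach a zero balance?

149 months

Monthly rate r = 15.8%/12 = 1.31667% = 0.0131667.
While 3.5% of the post-interest balance exceeds €15.00, each month B ← (B·(1+r))·(1 − 0.035), i.e. B shrinks by the factor (1+r)·0.965 = 0.97771.
This holds for months 1–114. Entering month 115 the balance is €415.01; 3.5% of the post-interest balance is now below €15.00, so the flat €15.00 minimum applies from here.
From month 115 a fixed €15.00 at rate r clears €415.01 in 35 more payments. Total: 114 + 35 = 149 months.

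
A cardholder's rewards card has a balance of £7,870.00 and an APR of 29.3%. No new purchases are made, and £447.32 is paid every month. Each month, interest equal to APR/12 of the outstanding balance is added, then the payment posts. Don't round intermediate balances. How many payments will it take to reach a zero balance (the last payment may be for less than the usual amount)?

Monthly rate r = 29.3%/12 = 2.44167% = 0.0244167.
Recurrence: B ← B·(1+r) − £447.32.
Month 1: interest £192.16; balance after payment £7,614.84.
Month 2: interest £185.93; balance after payment £7,353.45.
Closed form: n = −ln(1 − rB₀/P)/ln(1+r) = −ln(0.57042)/ln(1.02442) ≈ 23.271, so the balance reaches zero during payment 24.

24 months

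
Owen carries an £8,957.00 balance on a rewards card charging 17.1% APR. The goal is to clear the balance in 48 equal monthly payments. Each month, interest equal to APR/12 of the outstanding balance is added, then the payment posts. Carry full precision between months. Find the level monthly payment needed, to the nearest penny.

£258.92

Monthly rate r = 17.1%/12 = 1.425% = 0.01425.
Level-payment amortization: P = B₀·r / (1 − (1+r)^(−n)) = 8957.00·0.01425 / (1 − 1.01425^(−48)).
Denominator 1 − (1+r)^(−48) = 0.492963512.
P = 127.637 / 0.492963512 ≈ 258.92.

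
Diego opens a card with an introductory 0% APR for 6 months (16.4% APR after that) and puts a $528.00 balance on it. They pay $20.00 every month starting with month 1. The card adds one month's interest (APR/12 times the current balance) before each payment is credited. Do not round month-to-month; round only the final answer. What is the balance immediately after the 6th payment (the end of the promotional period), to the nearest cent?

Promo months 1–6 at r₀ = 0%/12 = 0; months 7+ at r₁ = 16.4%/12 = 0.0136667.
After month 6 (no interest yet): B = $528.00 − 6·$20.00 = $408.00.

$408.00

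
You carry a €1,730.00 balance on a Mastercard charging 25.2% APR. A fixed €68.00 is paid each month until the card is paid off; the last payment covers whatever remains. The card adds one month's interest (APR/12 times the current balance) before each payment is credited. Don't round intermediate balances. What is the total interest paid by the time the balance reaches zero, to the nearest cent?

€770.37

Monthly rate r = 25.2%/12 = 2.1% = 0.021.
Payoff takes n = ⌈−ln(1 − rB₀/P)/ln(1+r)⌉ = ⌈36.768⌉ = 37 payments; the last is €52.37.
Total paid = 36·€68.00 + €52.37 = €2,500.37.
Total interest = total paid − principal = €2,500.37 − €1,730.00 = €770.37.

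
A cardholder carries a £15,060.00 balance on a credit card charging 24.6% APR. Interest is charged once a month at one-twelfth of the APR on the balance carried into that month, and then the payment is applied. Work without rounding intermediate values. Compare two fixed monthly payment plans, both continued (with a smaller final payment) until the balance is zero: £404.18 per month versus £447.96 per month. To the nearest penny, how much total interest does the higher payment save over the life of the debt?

£2,949.18

Monthly rate r = 24.6%/12 = 2.05% = 0.0205.
At £404.18/mo: n = ⌈−ln(1 − rB₀/P)/ln(1+r)⌉ = 72 payments (last £49.75); total interest = total paid − £15,060.00 = £13,686.53.
At £447.96/mo: 58 payments (last £263.63); total interest £10,737.35.
Interest saved = £13,686.53 − £10,737.35 = £2,949.18.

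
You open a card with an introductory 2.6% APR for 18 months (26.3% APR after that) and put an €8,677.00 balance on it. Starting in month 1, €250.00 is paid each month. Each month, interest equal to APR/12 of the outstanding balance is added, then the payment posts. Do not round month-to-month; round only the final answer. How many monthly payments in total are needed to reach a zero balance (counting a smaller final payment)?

Promo months 1–18 at r₀ = 2.6%/12 = 0.00216667; months 19+ at r₁ = 26.3%/12 = 0.0219167.
After month 18: iterate B ← B·(1+r₀) − €250.00 for 18 months → €4,437.87.
Then at r₁ with €250.00/mo: n₂ = −ln(1 − r₁·B/P)/ln(1+r₁) ≈ 22.73 → 23 more payments.

41 payments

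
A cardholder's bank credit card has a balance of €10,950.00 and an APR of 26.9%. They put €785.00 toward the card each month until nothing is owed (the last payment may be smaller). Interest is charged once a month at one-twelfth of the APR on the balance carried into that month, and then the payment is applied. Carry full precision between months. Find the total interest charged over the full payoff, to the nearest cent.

€2,328.28

Monthly rate r = 26.9%/12 = 2.24167% = 0.0224167.
Payoff takes n = ⌈−ln(1 − rB₀/P)/ln(1+r)⌉ = ⌈16.914⌉ = 17 payments; the last is €718.28.
Total paid = 16·€785.00 + €718.28 = €13,278.28.
Total interest = total paid − principal = €13,278.28 − €10,950.00 = €2,328.28.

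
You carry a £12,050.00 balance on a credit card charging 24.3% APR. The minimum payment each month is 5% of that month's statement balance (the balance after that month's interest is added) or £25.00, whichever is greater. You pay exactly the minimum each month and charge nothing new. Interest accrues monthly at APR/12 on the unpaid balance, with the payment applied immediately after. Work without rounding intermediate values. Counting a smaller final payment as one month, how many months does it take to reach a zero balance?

128 months

Monthly rate r = 24.3%/12 = 2.025% = 0.02025.
While 5% of the post-interest balance exceeds £25.00, each month B ← (B·(1+r))·(1 − 0.05), i.e. B shrinks by the factor (1+r)·0.95 = 0.96924.
This holds for months 1–103. Entering month 104 the balance is £482.28; 5% of the post-interest balance is now below £25.00, so the flat £25.00 minimum applies from here.
From month 104 a fixed £25.00 at rate r clears £482.28 in 25 more payments. Total: 103 + 25 = 128 months.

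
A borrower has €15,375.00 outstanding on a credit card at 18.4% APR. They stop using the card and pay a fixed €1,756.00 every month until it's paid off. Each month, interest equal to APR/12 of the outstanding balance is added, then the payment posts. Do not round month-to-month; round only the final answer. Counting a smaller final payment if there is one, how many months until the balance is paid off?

Monthly rate r = 18.4%/12 = 1.53333% = 0.0153333.
Recurrence: B ← B·(1+r) − €1,756.00.
Month 1: interest €235.75; balance after payment €13,854.75.
Month 2: interest €212.44; balance after payment €12,311.19.
Closed form: n = −ln(1 − rB₀/P)/ln(1+r) = −ln(0.86575)/ln(1.01533) ≈ 9.474, so the balance reaches zero during payment 10.

10 payments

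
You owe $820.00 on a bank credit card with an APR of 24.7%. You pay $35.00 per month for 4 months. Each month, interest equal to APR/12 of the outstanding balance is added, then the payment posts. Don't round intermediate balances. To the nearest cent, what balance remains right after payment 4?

Monthly rate r = 24.7%/12 = 2.05833% = 0.0205833.
Each month: B ← B·(1+r) − $35.00.
Month 1: interest $16.88; balance after payment $801.88.
Month 2: interest $16.51; balance after payment $783.38.
Month 3: interest $16.12; balance after payment $764.51.
Month 4: interest $15.74; balance after payment $745.24.

$745.24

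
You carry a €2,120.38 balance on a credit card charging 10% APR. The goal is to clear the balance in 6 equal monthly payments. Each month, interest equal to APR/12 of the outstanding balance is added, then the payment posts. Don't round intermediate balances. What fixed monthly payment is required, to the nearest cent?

€363.78

Monthly rate r = 10%/12 = 0.833333% = 0.00833333.
Level-payment amortization: P = B₀·r / (1 − (1+r)^(−n)) = 2120.38·0.00833333 / (1 − 1.00833^(−6)).
Denominator 1 − (1+r)^(−6) = 0.0485734764.
P = 17.6698 / 0.0485734764 ≈ 363.78.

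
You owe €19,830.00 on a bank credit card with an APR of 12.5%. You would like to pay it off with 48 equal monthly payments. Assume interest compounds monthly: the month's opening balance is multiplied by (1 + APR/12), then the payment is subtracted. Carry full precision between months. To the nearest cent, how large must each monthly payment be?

Monthly rate r = 12.5%/12 = 1.04167% = 0.0104167.
Level-payment amortization: P = B₀·r / (1 − (1+r)^(−n)) = 19830.00·0.0104167 / (1 − 1.01042^(−48)).
Denominator 1 − (1+r)^(−48) = 0.391898687.
P = 206.562 / 0.391898687 ≈ 527.08.

€527.08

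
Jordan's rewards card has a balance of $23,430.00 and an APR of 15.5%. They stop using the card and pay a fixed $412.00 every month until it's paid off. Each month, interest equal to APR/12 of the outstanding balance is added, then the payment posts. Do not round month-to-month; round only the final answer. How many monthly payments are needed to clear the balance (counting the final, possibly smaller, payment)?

Monthly rate r = 15.5%/12 = 1.29167% = 0.0129167.
Recurrence: B ← B·(1+r) − $412.00.
Month 1: interest $302.64; balance after payment $23,320.64.
Month 2: interest $301.22; balance after payment $23,209.86.
Closed form: n = −ln(1 − rB₀/P)/ln(1+r) = −ln(0.26544)/ln(1.01292) ≈ 103.347, so the balance reaches zero during payment 104.

104 payments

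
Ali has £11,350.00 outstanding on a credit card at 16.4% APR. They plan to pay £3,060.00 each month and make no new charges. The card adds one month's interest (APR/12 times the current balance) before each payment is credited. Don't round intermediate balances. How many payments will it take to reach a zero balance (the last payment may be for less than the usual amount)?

Monthly rate r = 16.4%/12 = 1.36667% = 0.0136667.
Recurrence: B ← B·(1+r) − £3,060.00.
Month 1: interest £155.12; balance after payment £8,445.12.
Month 2: interest £115.42; balance after payment £5,500.53.
Month 3: interest £75.17; balance after payment £2,515.71.
Month 4: interest £34.38; balance after payment £0.00.

4 months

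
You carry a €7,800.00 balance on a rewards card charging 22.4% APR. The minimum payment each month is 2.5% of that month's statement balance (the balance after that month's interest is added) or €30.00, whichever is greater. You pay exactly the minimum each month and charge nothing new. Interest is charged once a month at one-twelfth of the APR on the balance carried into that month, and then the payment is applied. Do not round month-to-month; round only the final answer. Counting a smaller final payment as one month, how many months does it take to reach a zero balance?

349 months

Monthly rate r = 22.4%/12 = 1.86667% = 0.0186667.
While 2.5% of the post-interest balance exceeds €30.00, each month B ← (B·(1+r))·(1 − 0.025), i.e. B shrinks by the factor (1+r)·0.975 = 0.9932.
This holds for months 1–278. Entering month 279 the balance is €1,170.31; 2.5% of the post-interest balance is now below €30.00, so the flat €30.00 minimum applies from here.
From month 279 a fixed €30.00 at rate r clears €1,170.31 in 71 more payments. Total: 278 + 71 = 349 months.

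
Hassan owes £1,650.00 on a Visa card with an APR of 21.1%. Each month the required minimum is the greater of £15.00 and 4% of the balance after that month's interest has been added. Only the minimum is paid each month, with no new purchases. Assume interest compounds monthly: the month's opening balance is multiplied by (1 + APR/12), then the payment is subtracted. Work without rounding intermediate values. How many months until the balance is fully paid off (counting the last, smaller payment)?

Monthly rate r = 21.1%/12 = 1.75833% = 0.0175833.
While 4% of the post-interest balance exceeds £15.00, each month B ← (B·(1+r))·(1 − 0.04), i.e. B shrinks by the factor (1+r)·0.96 = 0.97688.
This holds for months 1–65. Entering month 66 the balance is £360.71; 4% of the post-interest balance is now below £15.00, so the flat £15.00 minimum applies from here.
From month 66 a fixed £15.00 at rate r clears £360.71 in 32 more payments. Total: 65 + 32 = 97 months.

97 months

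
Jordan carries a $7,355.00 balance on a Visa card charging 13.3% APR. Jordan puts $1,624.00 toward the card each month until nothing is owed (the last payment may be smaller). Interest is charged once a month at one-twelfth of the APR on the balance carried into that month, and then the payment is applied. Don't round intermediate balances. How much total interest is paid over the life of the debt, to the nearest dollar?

$235

Monthly rate r = 13.3%/12 = 1.10833% = 0.0110833.
Payoff takes n = ⌈−ln(1 − rB₀/P)/ln(1+r)⌉ = ⌈4.672⌉ = 5 payments; the last is $1,093.73.
Total paid = 4·$1,624.00 + $1,093.73 = $7,589.73.
Total interest = total paid − principal = $7,589.73 − $7,355.00 = $234.73.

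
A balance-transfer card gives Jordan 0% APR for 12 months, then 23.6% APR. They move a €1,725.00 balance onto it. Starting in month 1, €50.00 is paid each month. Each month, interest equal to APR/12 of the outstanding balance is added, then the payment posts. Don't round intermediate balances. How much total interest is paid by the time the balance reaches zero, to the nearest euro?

Promo months 1–12 at r₀ = 0%/12 = 0; months 13+ at r₁ = 23.6%/12 = 0.0196667.
After month 12 (no interest yet): B = €1,725.00 − 12·€50.00 = €1,125.00.
Then at r₁ with €50.00/mo: n₂ = −ln(1 − r₁·B/P)/ln(1+r₁) ≈ 30.00 → 31 more payments.
Total paid = 42·€50.00 + €0.05 = €2,100.05; interest = €2,100.05 − €1,725.00 = €375.05.

€375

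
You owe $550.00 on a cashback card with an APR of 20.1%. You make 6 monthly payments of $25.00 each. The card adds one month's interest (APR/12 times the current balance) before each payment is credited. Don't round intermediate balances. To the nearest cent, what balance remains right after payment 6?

$451.22

Monthly rate r = 20.1%/12 = 1.675% = 0.01675.
Each month: B ← B·(1+r) − $25.00.
Month 1: interest $9.21; balance after payment $534.21.
Month 2: interest $8.95; balance after payment $518.16.
Month 3: interest $8.68; balance after payment $501.84.
Month 4: interest $8.41; balance after payment $485.25.
Month 5: interest $8.13; balance after payment $468.37.
Month 6: interest $7.85; balance after payment $451.22.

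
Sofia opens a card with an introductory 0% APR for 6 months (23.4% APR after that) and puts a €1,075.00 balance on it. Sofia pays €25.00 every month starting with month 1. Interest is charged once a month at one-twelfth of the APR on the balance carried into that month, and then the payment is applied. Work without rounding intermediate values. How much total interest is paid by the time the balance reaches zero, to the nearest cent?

€729.86

Promo months 1–6 at r₀ = 0%/12 = 0; months 7+ at r₁ = 23.4%/12 = 0.0195.
After month 6 (no interest yet): B = €1,075.00 − 6·€25.00 = €925.00.
Then at r₁ with €25.00/mo: n₂ = −ln(1 − r₁·B/P)/ln(1+r₁) ≈ 66.19 → 67 more payments.
Total paid = 72·€25.00 + €4.86 = €1,804.86; interest = €1,804.86 − €1,075.00 = €729.86.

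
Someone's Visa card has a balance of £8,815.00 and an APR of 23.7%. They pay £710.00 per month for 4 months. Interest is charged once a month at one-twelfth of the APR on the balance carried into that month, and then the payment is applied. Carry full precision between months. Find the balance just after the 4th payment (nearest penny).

Monthly rate r = 23.7%/12 = 1.975% = 0.01975.
Each month: B ← B·(1+r) − £710.00.
Month 1: interest £174.10; balance after payment £8,279.10.
Month 2: interest £163.51; balance after payment £7,732.61.
Month 3: interest £152.72; balance after payment £7,175.33.
Month 4: interest £141.71; balance after payment £6,607.04.

£6,607.04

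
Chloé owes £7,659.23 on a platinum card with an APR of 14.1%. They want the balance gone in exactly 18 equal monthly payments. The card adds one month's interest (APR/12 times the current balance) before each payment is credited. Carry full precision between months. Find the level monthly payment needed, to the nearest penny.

Monthly rate r = 14.1%/12 = 1.175% = 0.01175.
Level-payment amortization: P = B₀·r / (1 − (1+r)^(−n)) = 7659.23·0.01175 / (1 − 1.01175^(−18)).
Denominator 1 − (1+r)^(−18) = 0.189632221.
P = 89.996 / 0.189632221 ≈ 474.58.

£474.58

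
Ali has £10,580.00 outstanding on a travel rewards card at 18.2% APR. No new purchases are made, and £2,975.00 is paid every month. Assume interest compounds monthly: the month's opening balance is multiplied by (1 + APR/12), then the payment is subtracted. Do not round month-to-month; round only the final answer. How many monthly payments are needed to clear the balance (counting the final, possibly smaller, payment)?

Monthly rate r = 18.2%/12 = 1.51667% = 0.0151667.
Recurrence: B ← B·(1+r) − £2,975.00.
Month 1: interest £160.46; balance after payment £7,765.46.
Month 2: interest £117.78; balance after payment £4,908.24.
Month 3: interest £74.44; balance after payment £2,007.68.
Month 4: interest £30.45; balance after payment £0.00.

4 payments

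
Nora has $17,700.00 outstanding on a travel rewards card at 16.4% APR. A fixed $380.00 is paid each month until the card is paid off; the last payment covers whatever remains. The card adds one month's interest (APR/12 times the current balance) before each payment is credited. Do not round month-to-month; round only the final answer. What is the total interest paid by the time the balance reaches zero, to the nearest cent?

Monthly rate r = 16.4%/12 = 1.36667% = 0.0136667.
Payoff takes n = ⌈−ln(1 − rB₀/P)/ln(1+r)⌉ = ⌈74.568⌉ = 75 payments; the last is $216.42.
Total paid = 74·$380.00 + $216.42 = $28,336.42.
Total interest = total paid − principal = $28,336.42 − $17,700.00 = $10,636.42.

$10,636.42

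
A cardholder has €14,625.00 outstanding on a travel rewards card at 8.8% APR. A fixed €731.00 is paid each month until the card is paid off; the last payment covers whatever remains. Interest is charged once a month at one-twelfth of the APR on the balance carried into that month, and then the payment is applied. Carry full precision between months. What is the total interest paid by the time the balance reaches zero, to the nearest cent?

Monthly rate r = 8.8%/12 = 0.733333% = 0.00733333.
Payoff takes n = ⌈−ln(1 − rB₀/P)/ln(1+r)⌉ = ⌈21.715⌉ = 22 payments; the last is €523.36.
Total paid = 21·€731.00 + €523.36 = €15,874.36.
Total interest = total paid − principal = €15,874.36 − €14,625.00 = €1,249.36.

€1,249.36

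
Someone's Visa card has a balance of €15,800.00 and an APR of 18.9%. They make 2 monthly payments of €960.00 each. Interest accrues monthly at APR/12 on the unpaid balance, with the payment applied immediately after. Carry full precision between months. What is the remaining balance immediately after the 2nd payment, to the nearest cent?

Monthly rate r = 18.9%/12 = 1.575% = 0.01575.
Each month: B ← B·(1+r) − €960.00.
Month 1: interest €248.85; balance after payment €15,088.85.
Month 2: interest €237.65; balance after payment €14,366.50.

€14,366.50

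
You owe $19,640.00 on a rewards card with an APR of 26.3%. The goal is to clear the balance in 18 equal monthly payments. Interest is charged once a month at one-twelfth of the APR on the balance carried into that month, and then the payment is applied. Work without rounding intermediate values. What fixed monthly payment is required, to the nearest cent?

Monthly rate r = 26.3%/12 = 2.19167% = 0.0219167.
Level-payment amortization: P = B₀·r / (1 − (1+r)^(−n)) = 19640.00·0.0219167 / (1 − 1.02192^(−18)).
Denominator 1 − (1+r)^(−18) = 0.323104978.
P = 430.443 / 0.323104978 ≈ 1332.21.

$1,332.21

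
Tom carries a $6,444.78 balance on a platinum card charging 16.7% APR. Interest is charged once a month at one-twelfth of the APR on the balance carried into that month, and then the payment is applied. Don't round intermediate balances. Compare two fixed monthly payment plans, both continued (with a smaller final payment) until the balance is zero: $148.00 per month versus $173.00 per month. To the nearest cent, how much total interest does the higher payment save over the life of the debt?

$827.69

Monthly rate r = 16.7%/12 = 1.39167% = 0.0139167.
At $148.00/mo: n = ⌈−ln(1 − rB₀/P)/ln(1+r)⌉ = 68 payments (last $58.58); total interest = total paid − $6,444.78 = $3,529.80.
At $173.00/mo: 53 payments (last $150.89); total interest $2,702.11.
Interest saved = $3,529.80 − $2,702.11 = $827.69.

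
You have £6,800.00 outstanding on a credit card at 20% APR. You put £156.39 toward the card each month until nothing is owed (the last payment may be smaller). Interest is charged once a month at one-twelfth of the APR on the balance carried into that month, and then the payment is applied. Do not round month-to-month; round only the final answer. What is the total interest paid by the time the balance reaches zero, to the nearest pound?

£5,404

Monthly rate r = 20%/12 = 1.66667% = 0.0166667.
Payoff takes n = ⌈−ln(1 − rB₀/P)/ln(1+r)⌉ = ⌈78.033⌉ = 79 payments; the last is £5.25.
Total paid = 78·£156.39 + £5.25 = £12,203.67.
Total interest = total paid − principal = £12,203.67 − £6,800.00 = £5,403.67.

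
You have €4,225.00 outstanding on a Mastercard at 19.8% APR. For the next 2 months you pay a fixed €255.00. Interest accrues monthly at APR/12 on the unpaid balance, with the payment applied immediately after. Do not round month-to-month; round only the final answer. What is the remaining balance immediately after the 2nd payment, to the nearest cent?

Monthly rate r = 19.8%/12 = 1.65% = 0.0165.
Each month: B ← B·(1+r) − €255.00.
Month 1: interest €69.71; balance after payment €4,039.71.
Month 2: interest €66.66; balance after payment €3,851.37.

€3,851.37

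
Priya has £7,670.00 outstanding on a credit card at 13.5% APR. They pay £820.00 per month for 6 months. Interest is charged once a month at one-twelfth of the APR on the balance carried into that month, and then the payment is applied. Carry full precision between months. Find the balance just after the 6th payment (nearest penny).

Monthly rate r = 13.5%/12 = 1.125% = 0.01125.
Each month: B ← B·(1+r) − £820.00.
Month 1: interest £86.29; balance after payment £6,936.29.
Month 2: interest £78.03; balance after payment £6,194.32.
Month 3: interest £69.69; balance after payment £5,444.01.
Month 4: interest £61.25; balance after payment £4,685.25.
Month 5: interest £52.71; balance after payment £3,917.96.
Month 6: interest £44.08; balance after payment £3,142.04.

£3,142.04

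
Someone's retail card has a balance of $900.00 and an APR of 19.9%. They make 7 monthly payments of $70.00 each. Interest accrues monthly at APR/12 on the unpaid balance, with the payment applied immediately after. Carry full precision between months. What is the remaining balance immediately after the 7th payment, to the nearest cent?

$494.76

Monthly rate r = 19.9%/12 = 1.65833% = 0.0165833.
Each month: B ← B·(1+r) − $70.00.
Month 1: interest $14.92; balance after payment $844.92.
Month 2: interest $14.01; balance after payment $788.94.
Month 3: interest $13.08; balance after payment $732.02.
Month 4: interest $12.14; balance after payment $674.16.
Month 5: interest $11.18; balance after payment $615.34.
Month 6: interest $10.20; balance after payment $555.54.
Month 7: interest $9.21; balance after payment $494.76.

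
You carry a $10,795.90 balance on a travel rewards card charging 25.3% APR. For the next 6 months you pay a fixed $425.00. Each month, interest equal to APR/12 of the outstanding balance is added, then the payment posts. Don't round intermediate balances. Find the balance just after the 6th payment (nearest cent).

$9,547.38

Monthly rate r = 25.3%/12 = 2.10833% = 0.0210833.
Each month: B ← B·(1+r) − $425.00.
Month 1: interest $227.61; balance after payment $10,598.51.
Month 2: interest $223.45; balance after payment $10,396.97.
Month 3: interest $219.20; balance after payment $10,191.17.
Month 4: interest $214.86; balance after payment $9,981.03.
Month 5: interest $210.43; balance after payment $9,766.47.
Month 6: interest $205.91; balance after payment $9,547.38.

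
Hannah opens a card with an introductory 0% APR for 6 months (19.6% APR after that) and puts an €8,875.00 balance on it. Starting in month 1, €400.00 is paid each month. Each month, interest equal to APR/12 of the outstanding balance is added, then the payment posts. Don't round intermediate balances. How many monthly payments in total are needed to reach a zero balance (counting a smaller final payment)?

25 months

Promo months 1–6 at r₀ = 0%/12 = 0; months 7+ at r₁ = 19.6%/12 = 0.0163333.
After month 6 (no interest yet): B = €8,875.00 − 6·€400.00 = €6,475.00.
Then at r₁ with €400.00/mo: n₂ = −ln(1 − r₁·B/P)/ln(1+r₁) ≈ 18.95 → 19 more payments.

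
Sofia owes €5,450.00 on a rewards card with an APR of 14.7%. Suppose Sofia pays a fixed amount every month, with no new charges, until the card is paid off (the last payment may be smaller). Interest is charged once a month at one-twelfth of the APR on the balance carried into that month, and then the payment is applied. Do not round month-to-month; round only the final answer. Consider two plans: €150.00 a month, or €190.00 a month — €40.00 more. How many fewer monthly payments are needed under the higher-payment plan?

13 fewer payments

Monthly rate r = 14.7%/12 = 1.225% = 0.01225.
At €150.00/mo: n = ⌈−ln(1 − rB₀/P)/ln(1+r)⌉ = 49 payments (last €55.77); total interest = total paid − €5,450.00 = €1,805.77.
At €190.00/mo: 36 payments (last €105.86); total interest €1,305.86.
Payments saved = 49 − 36 = 13.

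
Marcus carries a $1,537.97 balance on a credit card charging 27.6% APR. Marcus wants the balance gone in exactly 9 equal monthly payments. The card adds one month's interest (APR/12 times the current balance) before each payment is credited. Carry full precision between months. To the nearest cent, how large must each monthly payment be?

$191.13

Monthly rate r = 27.6%/12 = 2.3% = 0.023.
Level-payment amortization: P = B₀·r / (1 − (1+r)^(−n)) = 1537.97·0.023 / (1 − 1.023^(−9)).
Denominator 1 − (1+r)^(−9) = 0.185071894.
P = 35.3733 / 0.185071894 ≈ 191.13.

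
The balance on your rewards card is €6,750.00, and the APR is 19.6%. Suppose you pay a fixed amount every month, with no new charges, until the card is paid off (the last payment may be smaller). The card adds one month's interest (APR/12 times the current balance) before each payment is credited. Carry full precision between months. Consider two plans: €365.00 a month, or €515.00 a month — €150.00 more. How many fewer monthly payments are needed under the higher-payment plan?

8 fewer payments

Monthly rate r = 19.6%/12 = 1.63333% = 0.0163333.
At €365.00/mo: n = ⌈−ln(1 − rB₀/P)/ln(1+r)⌉ = 23 payments (last €72.21); total interest = total paid − €6,750.00 = €1,352.21.
At €515.00/mo: 15 payments (last €447.98); total interest €907.98.
Payments saved = 23 − 15 = 8.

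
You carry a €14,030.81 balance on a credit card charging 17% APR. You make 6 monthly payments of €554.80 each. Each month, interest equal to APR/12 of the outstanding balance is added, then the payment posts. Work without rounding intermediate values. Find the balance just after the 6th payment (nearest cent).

Monthly rate r = 17%/12 = 1.41667% = 0.0141667.
Each month: B ← B·(1+r) − €554.80.
Month 1: interest €198.77; balance after payment €13,674.78.
Month 2: interest €193.73; balance after payment €13,313.71.
Month 3: interest €188.61; balance after payment €12,947.52.
Month 4: interest €183.42; balance after payment €12,576.14.
Month 5: interest €178.16; balance after payment €12,199.50.
Month 6: interest €172.83; balance after payment €11,817.53.

€11,817.53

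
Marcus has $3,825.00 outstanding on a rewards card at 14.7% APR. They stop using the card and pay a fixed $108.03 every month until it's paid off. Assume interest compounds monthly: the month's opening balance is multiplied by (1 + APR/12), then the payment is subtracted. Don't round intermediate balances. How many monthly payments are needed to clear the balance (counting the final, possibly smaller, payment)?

Monthly rate r = 14.7%/12 = 1.225% = 0.01225.
Recurrence: B ← B·(1+r) − $108.03.
Month 1: interest $46.86; balance after payment $3,763.83.
Month 2: interest $46.11; balance after payment $3,701.90.
Closed form: n = −ln(1 − rB₀/P)/ln(1+r) = −ln(0.56627)/ln(1.01225) ≈ 46.708, so the balance reaches zero during payment 47.

47 months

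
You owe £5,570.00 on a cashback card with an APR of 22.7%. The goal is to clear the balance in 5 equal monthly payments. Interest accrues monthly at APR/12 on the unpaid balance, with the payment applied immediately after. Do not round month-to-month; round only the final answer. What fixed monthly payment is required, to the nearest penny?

£1,178.01

Monthly rate r = 22.7%/12 = 1.89167% = 0.0189167.
Level-payment amortization: P = B₀·r / (1 − (1+r)^(−n)) = 5570.00·0.0189167 / (1 − 1.01892^(−5)).
Denominator 1 − (1+r)^(−5) = 0.0894439816.
P = 105.366 / 0.0894439816 ≈ 1178.01.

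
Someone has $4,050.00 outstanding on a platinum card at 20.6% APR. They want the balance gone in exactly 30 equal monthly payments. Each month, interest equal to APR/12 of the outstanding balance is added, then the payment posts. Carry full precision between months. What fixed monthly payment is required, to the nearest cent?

$173.86

Monthly rate r = 20.6%/12 = 1.71667% = 0.0171667.
Level-payment amortization: P = B₀·r / (1 − (1+r)^(−n)) = 4050.00·0.0171667 / (1 − 1.01717^(−30)).
Denominator 1 − (1+r)^(−30) = 0.399882332.
P = 69.525 / 0.399882332 ≈ 173.86.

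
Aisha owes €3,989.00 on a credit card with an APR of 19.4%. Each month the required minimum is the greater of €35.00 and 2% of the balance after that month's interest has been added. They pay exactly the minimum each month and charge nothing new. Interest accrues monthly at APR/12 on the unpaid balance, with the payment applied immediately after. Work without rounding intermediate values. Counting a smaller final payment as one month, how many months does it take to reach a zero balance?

Monthly rate r = 19.4%/12 = 1.61667% = 0.0161667.
While 2% of the post-interest balance exceeds €35.00, each month B ← (B·(1+r))·(1 − 0.02), i.e. B shrinks by the factor (1+r)·0.98 = 0.99584.
This holds for months 1–202. Entering month 203 the balance is €1,719.69; 2% of the post-interest balance is now below €35.00, so the flat €35.00 minimum applies from here.
From month 203 a fixed €35.00 at rate r clears €1,719.69 in 99 more payments. Total: 202 + 99 = 301 months.

301 months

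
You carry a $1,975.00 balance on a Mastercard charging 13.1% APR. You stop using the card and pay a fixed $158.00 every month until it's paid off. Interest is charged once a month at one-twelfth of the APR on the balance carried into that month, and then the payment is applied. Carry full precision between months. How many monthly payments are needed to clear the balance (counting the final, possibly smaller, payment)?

14 payments

Monthly rate r = 13.1%/12 = 1.09167% = 0.0109167.
Recurrence: B ← B·(1+r) − $158.00.
Month 1: interest $21.56; balance after payment $1,838.56.
Month 2: interest $20.07; balance after payment $1,700.63.
Closed form: n = −ln(1 − rB₀/P)/ln(1+r) = −ln(0.86354)/ln(1.01092) ≈ 13.513, so the balance reaches zero during payment 14.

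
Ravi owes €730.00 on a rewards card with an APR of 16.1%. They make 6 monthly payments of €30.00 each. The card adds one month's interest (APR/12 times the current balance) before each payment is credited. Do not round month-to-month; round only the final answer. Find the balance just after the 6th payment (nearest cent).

Monthly rate r = 16.1%/12 = 1.34167% = 0.0134167.
Each month: B ← B·(1+r) − €30.00.
Month 1: interest €9.79; balance after payment €709.79.
Month 2: interest €9.52; balance after payment €689.32.
Month 3: interest €9.25; balance after payment €668.57.
Month 4: interest €8.97; balance after payment €647.54.
Month 5: interest €8.69; balance after payment €626.22.
Month 6: interest €8.40; balance after payment €604.63.

€604.63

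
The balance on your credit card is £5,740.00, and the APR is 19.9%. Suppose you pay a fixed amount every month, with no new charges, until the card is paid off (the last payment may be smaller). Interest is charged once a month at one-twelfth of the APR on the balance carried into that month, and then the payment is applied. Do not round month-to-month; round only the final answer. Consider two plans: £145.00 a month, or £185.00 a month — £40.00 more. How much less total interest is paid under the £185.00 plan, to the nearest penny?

Monthly rate r = 19.9%/12 = 1.65833% = 0.0165833.
At £145.00/mo: n = ⌈−ln(1 − rB₀/P)/ln(1+r)⌉ = 65 payments (last £139.82); total interest = total paid − £5,740.00 = £3,679.82.
At £185.00/mo: 44 payments (last £173.37); total interest £2,388.37.
Interest saved = £3,679.82 − £2,388.37 = £1,291.45.

£1,291.45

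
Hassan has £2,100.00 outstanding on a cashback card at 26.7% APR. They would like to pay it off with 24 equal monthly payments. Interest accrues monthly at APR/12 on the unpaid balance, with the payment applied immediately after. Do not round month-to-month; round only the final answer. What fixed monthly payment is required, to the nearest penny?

£113.88

Monthly rate r = 26.7%/12 = 2.225% = 0.02225.
Level-payment amortization: P = B₀·r / (1 − (1+r)^(−n)) = 2100.00·0.02225 / (1 − 1.02225^(−24)).
Denominator 1 − (1+r)^(−24) = 0.410302701.
P = 46.725 / 0.410302701 ≈ 113.88.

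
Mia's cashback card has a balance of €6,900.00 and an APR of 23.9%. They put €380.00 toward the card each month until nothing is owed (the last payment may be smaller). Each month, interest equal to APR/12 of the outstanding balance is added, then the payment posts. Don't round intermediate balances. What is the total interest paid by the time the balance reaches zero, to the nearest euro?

€1,750

Monthly rate r = 23.9%/12 = 1.99167% = 0.0199167.
Payoff takes n = ⌈−ln(1 − rB₀/P)/ln(1+r)⌉ = ⌈22.761⌉ = 23 payments; the last is €289.71.
Total paid = 22·€380.00 + €289.71 = €8,649.71.
Total interest = total paid − principal = €8,649.71 − €6,900.00 = €1,749.71.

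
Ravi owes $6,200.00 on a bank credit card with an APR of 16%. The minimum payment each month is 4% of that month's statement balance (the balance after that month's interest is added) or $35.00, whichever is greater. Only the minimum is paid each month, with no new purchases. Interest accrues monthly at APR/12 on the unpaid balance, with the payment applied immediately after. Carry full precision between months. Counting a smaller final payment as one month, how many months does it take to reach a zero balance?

Monthly rate r = 16%/12 = 1.33333% = 0.0133333.
While 4% of the post-interest balance exceeds $35.00, each month B ← (B·(1+r))·(1 − 0.04), i.e. B shrinks by the factor (1+r)·0.96 = 0.9728.
This holds for months 1–72. Entering month 73 the balance is $851.31; 4% of the post-interest balance is now below $35.00, so the flat $35.00 minimum applies from here.
From month 73 a fixed $35.00 at rate r clears $851.31 in 30 more payments. Total: 72 + 30 = 102 months.

102 months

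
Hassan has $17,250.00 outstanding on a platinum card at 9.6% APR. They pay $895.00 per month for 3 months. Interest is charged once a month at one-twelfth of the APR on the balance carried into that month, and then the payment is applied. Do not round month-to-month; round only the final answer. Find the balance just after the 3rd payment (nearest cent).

$14,960.78

Monthly rate r = 9.6%/12 = 0.8% = 0.008.
Each month: B ← B·(1+r) − $895.00.
Month 1: interest $138.00; balance after payment $16,493.00.
Month 2: interest $131.94; balance after payment $15,729.94.
Month 3: interest $125.84; balance after payment $14,960.78.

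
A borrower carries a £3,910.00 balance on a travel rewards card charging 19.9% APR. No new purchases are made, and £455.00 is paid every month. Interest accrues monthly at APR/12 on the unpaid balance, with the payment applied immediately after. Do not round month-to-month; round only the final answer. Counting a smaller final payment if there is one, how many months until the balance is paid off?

Monthly rate r = 19.9%/12 = 1.65833% = 0.0165833.
Recurrence: B ← B·(1+r) − £455.00.
Month 1: interest £64.84; balance after payment £3,519.84.
Month 2: interest £58.37; balance after payment £3,123.21.
Closed form: n = −ln(1 − rB₀/P)/ln(1+r) = −ln(0.85749)/ln(1.01658) ≈ 9.348, so the balance reaches zero during payment 10.

10 payments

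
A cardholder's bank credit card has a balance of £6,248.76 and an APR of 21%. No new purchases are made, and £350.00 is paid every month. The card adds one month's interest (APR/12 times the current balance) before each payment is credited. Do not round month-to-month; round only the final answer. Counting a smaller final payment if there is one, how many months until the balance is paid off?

22 payments

Monthly rate r = 21%/12 = 1.75% = 0.0175.
Recurrence: B ← B·(1+r) − £350.00.
Month 1: interest £109.35; balance after payment £6,008.11.
Month 2: interest £105.14; balance after payment £5,763.26.
Closed form: n = −ln(1 − rB₀/P)/ln(1+r) = −ln(0.68756)/ln(1.0175) ≈ 21.593, so the balance reaches zero during payment 22.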